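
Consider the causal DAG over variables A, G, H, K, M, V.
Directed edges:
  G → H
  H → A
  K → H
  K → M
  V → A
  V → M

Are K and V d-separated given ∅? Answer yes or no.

Bayes-Ball from K | ∅ reaches {A,H,M}.
V ∉ reach(K|∅) ⇒ K ⊥ V | ∅.

Yes — K ⊥ V | ∅.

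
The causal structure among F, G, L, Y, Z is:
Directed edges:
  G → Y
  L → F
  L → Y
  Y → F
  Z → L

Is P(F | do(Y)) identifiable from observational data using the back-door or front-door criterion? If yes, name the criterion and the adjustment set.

P(F|do(Y)): backdoor, adjust for {L}.

desc(Y)\{Y}={F}; candidates ⊆ {G,L,Z}.
size 0: {}; under {} Y still reaches {F,G,L,Z} ∋ F.
{L}: Y⊥F given {L} in G with Y→· removed — back-door holds.
P(F|do(Y)) = Σ_{L} P(F|Y,L)·P(L).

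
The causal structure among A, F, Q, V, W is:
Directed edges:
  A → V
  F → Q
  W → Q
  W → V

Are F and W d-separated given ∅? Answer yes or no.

Bayes-Ball from F | ∅ reaches {Q}.
W ∉ reach(F|∅) ⇒ F ⊥ W | ∅.

Yes — F ⊥ W | ∅.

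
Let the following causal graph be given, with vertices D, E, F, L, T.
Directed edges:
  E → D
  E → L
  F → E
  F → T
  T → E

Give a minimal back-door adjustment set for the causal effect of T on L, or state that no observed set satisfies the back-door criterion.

T→L: minimal back-door set {F}.

desc(T)\{T}={D,E,L}; candidates ⊆ {F}.
size 0: {}; under {} T still reaches {D,E,F,L} ∋ L.
{F}: T⊥L given {F} in G with T→· removed — back-door holds.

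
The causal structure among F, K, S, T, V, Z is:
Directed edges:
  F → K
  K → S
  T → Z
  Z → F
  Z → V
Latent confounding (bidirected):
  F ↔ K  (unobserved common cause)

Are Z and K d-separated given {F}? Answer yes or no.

No — Z and K are d-connected given {F}.

Bayes-Ball from Z | {F} reaches {K,S,T,V}.
K ∈ reach(Z|{F}) ⇒ Z ⊥̸ K | {F}.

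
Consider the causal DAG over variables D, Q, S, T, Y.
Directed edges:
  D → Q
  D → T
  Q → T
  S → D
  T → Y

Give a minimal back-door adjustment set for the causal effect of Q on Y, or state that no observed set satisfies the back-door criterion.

Q→Y: minimal back-door set {D}.

desc(Q)\{Q}={T,Y}; candidates ⊆ {D,S}.
size 0: {}; under {} Q still reaches {D,S,T,Y} ∋ Y.
{D}: Q⊥Y given {D} in G with Q→· removed — back-door holds.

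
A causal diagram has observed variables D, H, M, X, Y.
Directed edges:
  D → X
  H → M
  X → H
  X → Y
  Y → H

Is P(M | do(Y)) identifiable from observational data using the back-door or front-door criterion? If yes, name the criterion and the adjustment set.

P(M|do(Y)): backdoor, adjust for {X}.

desc(Y)\{Y}={H,M}; candidates ⊆ {D,X}.
size 0: {}; under {} Y still reaches {D,H,M,X} ∋ M.
{X}: Y⊥M given {X} in G with Y→· removed — back-door holds.
P(M|do(Y)) = Σ_{X} P(M|Y,X)·P(X).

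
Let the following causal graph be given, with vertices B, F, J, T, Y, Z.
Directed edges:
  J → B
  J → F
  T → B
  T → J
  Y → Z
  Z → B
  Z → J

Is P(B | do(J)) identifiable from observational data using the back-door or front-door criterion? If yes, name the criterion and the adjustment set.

P(B|do(J)): backdoor, adjust for {T, Z}.

desc(J)\{J}={B,F}; candidates ⊆ {T,Y,Z}.
size 0: {}; under {} J still reaches {B,T,Y,Z} ∋ B.
size 1: {T}, {Y}, {Z}; under {T} J still reaches {B,Y,Z} ∋ B.
{T,Z}: J⊥B given {T,Z} in G with J→· removed — back-door holds.
P(B|do(J)) = Σ_{T,Z} P(B|J,T,Z)·P(T,Z).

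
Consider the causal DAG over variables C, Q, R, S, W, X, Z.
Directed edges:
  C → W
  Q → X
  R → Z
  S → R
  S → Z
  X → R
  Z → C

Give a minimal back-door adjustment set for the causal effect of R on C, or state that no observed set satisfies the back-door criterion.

R→C: minimal back-door set {S}.

desc(R)\{R}={C,W,Z}; candidates ⊆ {Q,S,X}.
size 0: {}; under {} R still reaches {C,Q,S,W,X,Z} ∋ C.
{S}: R⊥C given {S} in G with R→· removed — back-door holds.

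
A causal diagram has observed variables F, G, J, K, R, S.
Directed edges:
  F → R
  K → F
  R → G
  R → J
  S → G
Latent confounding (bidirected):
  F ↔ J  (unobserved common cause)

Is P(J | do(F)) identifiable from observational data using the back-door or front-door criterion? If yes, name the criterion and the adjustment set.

P(J|do(F)): frontdoor, adjust for {R}.

desc(F)\{F}={G,J,R}; candidates ⊆ {K,S}.
F↔J: latent back-door arc(s) into F.
size 0: {}; under {} F still reaches {J,K} ∋ J.
size 1: {K}, {S}; under {K} F still reaches {J} ∋ J.
size 2: {K,S}; under {K,S} F still reaches {J} ∋ J.
F↔J cannot be blocked by any observed set — no back-door set.
{R}: (i) intercepts every directed F→J path; (ii) no back-door F→{R}; (iii) {F} blocks every back-door {R}→J. Front-door holds.
P(J|do(F)) = Σ_{R} P(R|F) Σ_{F'} P(J|R,F')P(F').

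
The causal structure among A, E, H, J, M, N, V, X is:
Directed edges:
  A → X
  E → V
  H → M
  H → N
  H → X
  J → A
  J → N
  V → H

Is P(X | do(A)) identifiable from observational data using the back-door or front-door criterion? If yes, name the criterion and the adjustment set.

P(X|do(A)): backdoor, adjust for ∅.

desc(A)\{A}={X}; candidates ⊆ {E,H,J,M,N,V}.
∅: A⊥X given ∅ in G with A→· removed — back-door holds.
P(X|do(A)) = P(X|A) — no adjustment needed.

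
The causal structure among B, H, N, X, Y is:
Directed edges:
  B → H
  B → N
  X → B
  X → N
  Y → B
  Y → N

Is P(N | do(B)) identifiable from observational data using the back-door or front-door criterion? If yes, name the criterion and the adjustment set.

P(N|do(B)): backdoor, adjust for {X, Y}.

desc(B)\{B}={H,N}; candidates ⊆ {X,Y}.
size 0: {}; under {} B still reaches {N,X,Y} ∋ N.
size 1: {X}, {Y}; under {X} B still reaches {N,Y} ∋ N.
{X,Y}: B⊥N given {X,Y} in G with B→· removed — back-door holds.
P(N|do(B)) = Σ_{X,Y} P(N|B,X,Y)·P(X,Y).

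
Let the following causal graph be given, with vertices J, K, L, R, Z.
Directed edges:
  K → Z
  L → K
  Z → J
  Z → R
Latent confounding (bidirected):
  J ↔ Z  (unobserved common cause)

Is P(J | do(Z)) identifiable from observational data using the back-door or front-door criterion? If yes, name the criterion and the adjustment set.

desc(Z)\{Z}={J,R}; candidates ⊆ {K,L}.
Z↔J: latent back-door arc(s) into Z.
size 0: {}; under {} Z still reaches {J,K,L} ∋ J.
size 1: {K}, {L}; under {K} Z still reaches {J} ∋ J.
size 2: {K,L}; under {K,L} Z still reaches {J} ∋ J.
Z↔J cannot be blocked by any observed set — no back-door set.
No mediator lies on a directed Z→…→J path.
Neither criterion identifies P(J|do(Z)) in this graph.

P(J|do(Z)): not identifiable (no BD/FD set).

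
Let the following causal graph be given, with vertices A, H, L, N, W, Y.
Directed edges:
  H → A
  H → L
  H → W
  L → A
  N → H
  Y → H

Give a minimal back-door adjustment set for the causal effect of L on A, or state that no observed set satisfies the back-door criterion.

L→A: minimal back-door set {H}.

desc(L)\{L}={A}; candidates ⊆ {H,N,W,Y}.
size 0: {}; under {} L still reaches {A,H,N,W,Y} ∋ A.
{H}: L⊥A given {H} in G with L→· removed — back-door holds.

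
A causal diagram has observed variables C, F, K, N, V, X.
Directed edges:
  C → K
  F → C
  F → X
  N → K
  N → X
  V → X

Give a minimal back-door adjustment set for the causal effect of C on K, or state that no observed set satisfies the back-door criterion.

C→K: minimal back-door set ∅.

desc(C)\{C}={K}; candidates ⊆ {F,N,V,X}.
∅: C⊥K given ∅ in G with C→· removed — back-door holds.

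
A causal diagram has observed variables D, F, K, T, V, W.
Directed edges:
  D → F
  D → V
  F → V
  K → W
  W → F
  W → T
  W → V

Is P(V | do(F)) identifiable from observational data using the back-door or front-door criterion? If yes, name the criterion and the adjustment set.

P(V|do(F)): backdoor, adjust for {D, W}.

desc(F)\{F}={V}; candidates ⊆ {D,K,T,W}.
size 0: {}; under {} F still reaches {D,K,T,V,W} ∋ V.
size 1: {D}, {K}, {T} …(+1); under {D} F still reaches {K,T,V,W} ∋ V.
{D,W}: F⊥V given {D,W} in G with F→· removed — back-door holds.
P(V|do(F)) = Σ_{D,W} P(V|F,D,W)·P(D,W).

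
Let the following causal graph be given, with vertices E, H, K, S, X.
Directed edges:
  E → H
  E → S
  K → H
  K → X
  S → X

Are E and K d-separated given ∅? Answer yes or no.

Yes — E ⊥ K | ∅.

Bayes-Ball from E | ∅ reaches {H,S,X}.
K ∉ reach(E|∅) ⇒ E ⊥ K | ∅.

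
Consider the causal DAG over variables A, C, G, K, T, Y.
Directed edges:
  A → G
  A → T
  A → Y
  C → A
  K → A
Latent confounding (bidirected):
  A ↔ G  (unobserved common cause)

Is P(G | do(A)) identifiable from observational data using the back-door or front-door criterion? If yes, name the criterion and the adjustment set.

P(G|do(A)): not identifiable (no BD/FD set).

desc(A)\{A}={G,T,Y}; candidates ⊆ {C,K}.
A↔G: latent back-door arc(s) into A.
size 0: {}; under {} A still reaches {C,G,K} ∋ G.
size 1: {C}, {K}; under {C} A still reaches {G,K} ∋ G.
size 2: {C,K}; under {C,K} A still reaches {G} ∋ G.
A↔G cannot be blocked by any observed set — no back-door set.
No mediator lies on a directed A→…→G path.
Neither criterion identifies P(G|do(A)) in this graph.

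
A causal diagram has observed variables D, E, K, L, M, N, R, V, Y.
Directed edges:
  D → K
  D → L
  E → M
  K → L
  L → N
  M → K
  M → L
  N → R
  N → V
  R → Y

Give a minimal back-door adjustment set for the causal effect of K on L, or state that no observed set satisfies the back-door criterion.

K→L: minimal back-door set {D, M}.

desc(K)\{K}={L,N,R,V,Y}; candidates ⊆ {D,E,M}.
size 0: {}; under {} K still reaches {D,E,L,M,N,R,V,Y} ∋ L.
size 1: {D}, {E}, {M}; under {D} K still reaches {E,L,M,N,R,V,Y} ∋ L.
{D,M}: K⊥L given {D,M} in G with K→· removed — back-door holds.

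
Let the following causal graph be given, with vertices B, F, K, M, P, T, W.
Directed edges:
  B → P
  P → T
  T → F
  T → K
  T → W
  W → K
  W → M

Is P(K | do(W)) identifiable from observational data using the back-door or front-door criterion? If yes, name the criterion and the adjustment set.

P(K|do(W)): backdoor, adjust for {T}.

desc(W)\{W}={K,M}; candidates ⊆ {B,F,P,T}.
size 0: {}; under {} W still reaches {B,F,K,P,T} ∋ K.
{T}: W⊥K given {T} in G with W→· removed — back-door holds.
P(K|do(W)) = Σ_{T} P(K|W,T)·P(T).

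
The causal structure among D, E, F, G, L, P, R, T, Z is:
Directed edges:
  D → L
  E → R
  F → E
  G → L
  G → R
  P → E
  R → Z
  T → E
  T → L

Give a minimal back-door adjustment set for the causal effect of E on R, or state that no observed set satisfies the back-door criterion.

E→R: minimal back-door set ∅.

desc(E)\{E}={R,Z}; candidates ⊆ {D,F,G,L,P,T}.
∅: E⊥R given ∅ in G with E→· removed — back-door holds.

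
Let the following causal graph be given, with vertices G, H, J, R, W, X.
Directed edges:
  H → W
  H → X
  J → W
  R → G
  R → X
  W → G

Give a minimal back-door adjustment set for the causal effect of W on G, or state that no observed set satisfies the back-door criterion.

desc(W)\{W}={G}; candidates ⊆ {H,J,R,X}.
∅: W⊥G given ∅ in G with W→· removed — back-door holds.

W→G: minimal back-door set ∅.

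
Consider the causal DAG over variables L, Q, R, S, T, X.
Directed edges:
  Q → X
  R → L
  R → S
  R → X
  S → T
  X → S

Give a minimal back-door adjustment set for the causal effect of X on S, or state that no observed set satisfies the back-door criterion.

X→S: minimal back-door set {R}.

desc(X)\{X}={S,T}; candidates ⊆ {L,Q,R}.
size 0: {}; under {} X still reaches {L,Q,R,S,T} ∋ S.
{R}: X⊥S given {R} in G with X→· removed — back-door holds.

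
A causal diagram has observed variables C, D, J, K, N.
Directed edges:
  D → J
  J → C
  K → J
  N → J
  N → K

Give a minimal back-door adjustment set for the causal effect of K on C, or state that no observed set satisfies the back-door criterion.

K→C: minimal back-door set {N}.

desc(K)\{K}={C,J}; candidates ⊆ {D,N}.
size 0: {}; under {} K still reaches {C,J,N} ∋ C.
{N}: K⊥C given {N} in G with K→· removed — back-door holds.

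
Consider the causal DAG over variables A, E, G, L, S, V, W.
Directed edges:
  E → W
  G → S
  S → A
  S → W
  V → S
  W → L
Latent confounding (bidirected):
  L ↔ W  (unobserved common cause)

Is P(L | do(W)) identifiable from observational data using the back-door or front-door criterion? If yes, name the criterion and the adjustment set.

P(L|do(W)): not identifiable (no BD/FD set).

desc(W)\{W}={L}; candidates ⊆ {A,E,G,S,V}.
W↔L: latent back-door arc(s) into W.
size 0: {}; under {} W still reaches {A,E,G,L,S,V} ∋ L.
size 1: {A}, {E}, {G} …(+2); under {A} W still reaches {E,G,L,S,V} ∋ L.
size 2: {A,E}, {A,G}, {A,S} …(+7); under {A,E} W still reaches {G,L,S,V} ∋ L.
W↔L cannot be blocked by any observed set — no back-door set.
No mediator lies on a directed W→…→L path.
Neither criterion identifies P(L|do(W)) in this graph.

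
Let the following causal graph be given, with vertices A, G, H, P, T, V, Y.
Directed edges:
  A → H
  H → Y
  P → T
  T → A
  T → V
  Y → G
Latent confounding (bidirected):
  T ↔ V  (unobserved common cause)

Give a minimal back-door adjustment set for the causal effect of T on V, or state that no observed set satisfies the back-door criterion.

desc(T)\{T}={A,G,H,V,Y}; candidates ⊆ {P}.
T↔V: latent back-door arc(s) into T.
size 0: {}; under {} T still reaches {P,V} ∋ V.
size 1: {P}; under {P} T still reaches {V} ∋ V.
T↔V cannot be blocked by any observed set — no back-door set.

T→V: no observed back-door set.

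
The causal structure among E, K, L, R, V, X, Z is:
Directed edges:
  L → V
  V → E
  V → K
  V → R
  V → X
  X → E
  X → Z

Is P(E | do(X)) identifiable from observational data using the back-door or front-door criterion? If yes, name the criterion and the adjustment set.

desc(X)\{X}={E,Z}; candidates ⊆ {K,L,R,V}.
size 0: {}; under {} X still reaches {E,K,L,R,V} ∋ E.
{V}: X⊥E given {V} in G with X→· removed — back-door holds.
P(E|do(X)) = Σ_{V} P(E|X,V)·P(V).

P(E|do(X)): backdoor, adjust for {V}.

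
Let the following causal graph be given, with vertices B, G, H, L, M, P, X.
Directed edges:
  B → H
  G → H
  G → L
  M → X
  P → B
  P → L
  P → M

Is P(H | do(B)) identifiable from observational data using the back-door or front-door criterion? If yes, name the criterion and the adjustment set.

desc(B)\{B}={H}; candidates ⊆ {G,L,M,P,X}.
∅: B⊥H given ∅ in G with B→· removed — back-door holds.
P(H|do(B)) = P(H|B) — no adjustment needed.

P(H|do(B)): backdoor, adjust for ∅.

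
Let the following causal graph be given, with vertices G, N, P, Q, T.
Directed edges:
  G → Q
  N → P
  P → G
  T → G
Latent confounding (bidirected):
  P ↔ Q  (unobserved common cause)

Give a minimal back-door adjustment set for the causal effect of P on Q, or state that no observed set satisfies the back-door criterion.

desc(P)\{P}={G,Q}; candidates ⊆ {N,T}.
P↔Q: latent back-door arc(s) into P.
size 0: {}; under {} P still reaches {N,Q} ∋ Q.
size 1: {N}, {T}; under {N} P still reaches {Q} ∋ Q.
size 2: {N,T}; under {N,T} P still reaches {Q} ∋ Q.
P↔Q cannot be blocked by any observed set — no back-door set.

P→Q: no observed back-door set.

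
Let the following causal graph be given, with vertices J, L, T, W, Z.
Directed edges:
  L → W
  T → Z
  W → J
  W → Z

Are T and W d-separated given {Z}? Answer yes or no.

Bayes-Ball from T | {Z} reaches {J,L,W}.
W ∈ reach(T|{Z}) ⇒ T ⊥̸ W | {Z}.

No — T and W are d-connected given {Z}.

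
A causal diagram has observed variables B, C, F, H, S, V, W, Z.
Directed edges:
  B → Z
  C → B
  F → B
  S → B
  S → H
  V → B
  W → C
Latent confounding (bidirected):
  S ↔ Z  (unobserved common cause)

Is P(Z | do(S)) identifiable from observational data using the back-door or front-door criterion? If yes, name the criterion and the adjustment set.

desc(S)\{S}={B,H,Z}; candidates ⊆ {C,F,V,W}.
S↔Z: latent back-door arc(s) into S.
size 0: {}; under {} S still reaches {Z} ∋ Z.
size 1: {C}, {F}, {V} …(+1); under {C} S still reaches {Z} ∋ Z.
size 2: {C,F}, {C,V}, {C,W} …(+3); under {C,F} S still reaches {Z} ∋ Z.
S↔Z cannot be blocked by any observed set — no back-door set.
{B}: (i) intercepts every directed S→Z path; (ii) no back-door S→{B}; (iii) {S} blocks every back-door {B}→Z. Front-door holds.
P(Z|do(S)) = Σ_{B} P(B|S) Σ_{S'} P(Z|B,S')P(S').

P(Z|do(S)): frontdoor, adjust for {B}.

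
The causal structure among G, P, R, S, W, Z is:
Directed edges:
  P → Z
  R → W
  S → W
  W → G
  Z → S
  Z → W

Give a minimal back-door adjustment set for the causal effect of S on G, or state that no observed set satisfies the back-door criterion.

S→G: minimal back-door set {Z}.

desc(S)\{S}={G,W}; candidates ⊆ {P,R,Z}.
size 0: {}; under {} S still reaches {G,P,W,Z} ∋ G.
{Z}: S⊥G given {Z} in G with S→· removed — back-door holds.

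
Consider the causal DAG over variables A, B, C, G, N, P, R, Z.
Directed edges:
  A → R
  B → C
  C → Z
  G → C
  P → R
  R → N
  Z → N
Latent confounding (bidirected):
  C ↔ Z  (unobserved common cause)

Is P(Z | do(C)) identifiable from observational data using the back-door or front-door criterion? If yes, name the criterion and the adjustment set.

P(Z|do(C)): not identifiable (no BD/FD set).

desc(C)\{C}={N,Z}; candidates ⊆ {A,B,G,P,R}.
C↔Z: latent back-door arc(s) into C.
size 0: {}; under {} C still reaches {B,G,N,Z} ∋ Z.
size 1: {A}, {B}, {G} …(+2); under {A} C still reaches {B,G,N,Z} ∋ Z.
size 2: {A,B}, {A,G}, {A,P} …(+7); under {A,B} C still reaches {G,N,Z} ∋ Z.
C↔Z cannot be blocked by any observed set — no back-door set.
No mediator lies on a directed C→…→Z path.
Neither criterion identifies P(Z|do(C)) in this graph.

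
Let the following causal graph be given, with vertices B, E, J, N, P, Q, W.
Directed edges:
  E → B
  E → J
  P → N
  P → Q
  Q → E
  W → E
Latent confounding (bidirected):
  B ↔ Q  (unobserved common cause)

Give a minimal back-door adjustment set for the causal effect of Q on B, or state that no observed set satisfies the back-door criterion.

Q→B: no observed back-door set.

desc(Q)\{Q}={B,E,J}; candidates ⊆ {N,P,W}.
Q↔B: latent back-door arc(s) into Q.
size 0: {}; under {} Q still reaches {B,N,P} ∋ B.
size 1: {N}, {P}, {W}; under {N} Q still reaches {B,P} ∋ B.
size 2: {N,P}, {N,W}, {P,W}; under {N,P} Q still reaches {B} ∋ B.
Q↔B cannot be blocked by any observed set — no back-door set.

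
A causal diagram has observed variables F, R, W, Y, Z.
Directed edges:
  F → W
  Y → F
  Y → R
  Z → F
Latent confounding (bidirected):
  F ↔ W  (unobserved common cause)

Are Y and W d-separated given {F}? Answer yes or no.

No — Y and W are d-connected given {F}.

Bayes-Ball from Y | {F} reaches {R,W,Z}.
W ∈ reach(Y|{F}) ⇒ Y ⊥̸ W | {F}.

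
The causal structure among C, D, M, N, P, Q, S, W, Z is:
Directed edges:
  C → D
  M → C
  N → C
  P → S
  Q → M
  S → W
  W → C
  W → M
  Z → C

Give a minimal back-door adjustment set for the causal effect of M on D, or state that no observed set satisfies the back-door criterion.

desc(M)\{M}={C,D}; candidates ⊆ {N,P,Q,S,W,Z}.
size 0: {}; under {} M still reaches {C,D,P,Q,S,W} ∋ D.
{W}: M⊥D given {W} in G with M→· removed — back-door holds.

M→D: minimal back-door set {W}.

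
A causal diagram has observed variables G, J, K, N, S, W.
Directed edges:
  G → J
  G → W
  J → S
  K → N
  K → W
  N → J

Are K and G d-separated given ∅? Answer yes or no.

Bayes-Ball from K | ∅ reaches {J,N,S,W}.
G ∉ reach(K|∅) ⇒ K ⊥ G | ∅.

Yes — K ⊥ G | ∅.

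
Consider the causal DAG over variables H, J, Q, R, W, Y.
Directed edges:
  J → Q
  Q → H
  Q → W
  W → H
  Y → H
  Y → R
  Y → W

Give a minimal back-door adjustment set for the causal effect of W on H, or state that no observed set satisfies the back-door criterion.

W→H: minimal back-door set {Q, Y}.

desc(W)\{W}={H}; candidates ⊆ {J,Q,R,Y}.
size 0: {}; under {} W still reaches {H,J,Q,R,Y} ∋ H.
size 1: {J}, {Q}, {R} …(+1); under {J} W still reaches {H,Q,R,Y} ∋ H.
{Q,Y}: W⊥H given {Q,Y} in G with W→· removed — back-door holds.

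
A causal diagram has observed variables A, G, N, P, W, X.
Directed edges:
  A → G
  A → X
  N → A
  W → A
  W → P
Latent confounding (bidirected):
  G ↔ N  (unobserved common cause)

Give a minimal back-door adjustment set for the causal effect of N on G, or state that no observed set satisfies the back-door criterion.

desc(N)\{N}={A,G,X}; candidates ⊆ {P,W}.
N↔G: latent back-door arc(s) into N.
size 0: {}; under {} N still reaches {G} ∋ G.
size 1: {P}, {W}; under {P} N still reaches {G} ∋ G.
size 2: {P,W}; under {P,W} N still reaches {G} ∋ G.
N↔G cannot be blocked by any observed set — no back-door set.

N→G: no observed back-door set.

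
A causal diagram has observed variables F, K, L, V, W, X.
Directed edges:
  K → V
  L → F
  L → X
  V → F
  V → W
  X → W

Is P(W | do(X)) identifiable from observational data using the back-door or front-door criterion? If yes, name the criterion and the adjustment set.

desc(X)\{X}={W}; candidates ⊆ {F,K,L,V}.
∅: X⊥W given ∅ in G with X→· removed — back-door holds.
P(W|do(X)) = P(W|X) — no adjustment needed.

P(W|do(X)): backdoor, adjust for ∅.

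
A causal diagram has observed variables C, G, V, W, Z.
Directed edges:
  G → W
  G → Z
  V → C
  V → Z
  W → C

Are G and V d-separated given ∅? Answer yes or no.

Yes — G ⊥ V | ∅.

Bayes-Ball from G | ∅ reaches {C,W,Z}.
V ∉ reach(G|∅) ⇒ G ⊥ V | ∅.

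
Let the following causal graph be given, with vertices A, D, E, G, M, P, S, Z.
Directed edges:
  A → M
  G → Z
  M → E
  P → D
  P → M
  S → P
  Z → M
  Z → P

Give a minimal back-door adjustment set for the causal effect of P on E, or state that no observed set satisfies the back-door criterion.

desc(P)\{P}={D,E,M}; candidates ⊆ {A,G,S,Z}.
size 0: {}; under {} P still reaches {E,G,M,S,Z} ∋ E.
{Z}: P⊥E given {Z} in G with P→· removed — back-door holds.

P→E: minimal back-door set {Z}.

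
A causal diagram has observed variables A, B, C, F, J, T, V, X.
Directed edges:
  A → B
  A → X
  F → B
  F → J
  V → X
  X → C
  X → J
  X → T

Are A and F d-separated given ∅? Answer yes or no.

Bayes-Ball from A | ∅ reaches {B,C,J,T,X}.
F ∉ reach(A|∅) ⇒ A ⊥ F | ∅.

Yes — A ⊥ F | ∅.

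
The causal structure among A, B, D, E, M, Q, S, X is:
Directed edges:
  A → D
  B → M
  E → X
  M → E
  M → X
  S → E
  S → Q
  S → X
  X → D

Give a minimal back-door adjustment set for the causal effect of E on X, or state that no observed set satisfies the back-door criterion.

E→X: minimal back-door set {M, S}.

desc(E)\{E}={D,X}; candidates ⊆ {A,B,M,Q,S}.
size 0: {}; under {} E still reaches {B,D,M,Q,S,X} ∋ X.
size 1: {A}, {B}, {M} …(+2); under {A} E still reaches {B,D,M,Q,S,X} ∋ X.
{M,S}: E⊥X given {M,S} in G with E→· removed — back-door holds.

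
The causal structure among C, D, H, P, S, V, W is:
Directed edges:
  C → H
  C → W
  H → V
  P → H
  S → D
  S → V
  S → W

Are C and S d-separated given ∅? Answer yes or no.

Bayes-Ball from C | ∅ reaches {H,V,W}.
S ∉ reach(C|∅) ⇒ C ⊥ S | ∅.

Yes — C ⊥ S | ∅.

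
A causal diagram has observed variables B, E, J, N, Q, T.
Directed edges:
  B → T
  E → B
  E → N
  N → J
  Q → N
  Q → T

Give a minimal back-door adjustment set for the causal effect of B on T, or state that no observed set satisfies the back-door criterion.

desc(B)\{B}={T}; candidates ⊆ {E,J,N,Q}.
∅: B⊥T given ∅ in G with B→· removed — back-door holds.

B→T: minimal back-door set ∅.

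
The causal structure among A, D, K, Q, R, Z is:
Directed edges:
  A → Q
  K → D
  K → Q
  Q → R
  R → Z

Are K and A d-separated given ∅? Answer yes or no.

Bayes-Ball from K | ∅ reaches {D,Q,R,Z}.
A ∉ reach(K|∅) ⇒ K ⊥ A | ∅.

Yes — K ⊥ A | ∅.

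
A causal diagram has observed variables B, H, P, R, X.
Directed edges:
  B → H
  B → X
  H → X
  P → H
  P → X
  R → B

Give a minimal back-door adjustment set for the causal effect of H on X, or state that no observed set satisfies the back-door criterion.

desc(H)\{H}={X}; candidates ⊆ {B,P,R}.
size 0: {}; under {} H still reaches {B,P,R,X} ∋ X.
size 1: {B}, {P}, {R}; under {B} H still reaches {P,X} ∋ X.
{B,P}: H⊥X given {B,P} in G with H→· removed — back-door holds.

H→X: minimal back-door set {B, P}.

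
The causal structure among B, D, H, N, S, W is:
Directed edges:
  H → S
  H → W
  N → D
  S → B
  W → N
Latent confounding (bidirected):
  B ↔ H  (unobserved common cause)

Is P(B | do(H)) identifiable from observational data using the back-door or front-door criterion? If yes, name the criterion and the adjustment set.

P(B|do(H)): frontdoor, adjust for {S}.

desc(H)\{H}={B,D,N,S,W}; candidates ⊆ {—}.
H↔B: latent back-door arc(s) into H.
size 0: {}; under {} H still reaches {B} ∋ B.
H↔B cannot be blocked by any observed set — no back-door set.
{S}: (i) intercepts every directed H→B path; (ii) no back-door H→{S}; (iii) {H} blocks every back-door {S}→B. Front-door holds.
P(B|do(H)) = Σ_{S} P(S|H) Σ_{H'} P(B|S,H')P(H').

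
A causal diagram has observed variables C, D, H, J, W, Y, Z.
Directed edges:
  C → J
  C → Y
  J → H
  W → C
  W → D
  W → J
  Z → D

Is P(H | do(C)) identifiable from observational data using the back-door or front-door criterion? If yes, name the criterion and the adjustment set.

P(H|do(C)): backdoor, adjust for {W}.

desc(C)\{C}={H,J,Y}; candidates ⊆ {D,W,Z}.
size 0: {}; under {} C still reaches {D,H,J,W} ∋ H.
{W}: C⊥H given {W} in G with C→· removed — back-door holds.
P(H|do(C)) = Σ_{W} P(H|C,W)·P(W).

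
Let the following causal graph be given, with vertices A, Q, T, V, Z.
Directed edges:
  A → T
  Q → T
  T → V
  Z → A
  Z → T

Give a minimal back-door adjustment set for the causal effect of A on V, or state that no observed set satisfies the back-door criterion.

desc(A)\{A}={T,V}; candidates ⊆ {Q,Z}.
size 0: {}; under {} A still reaches {T,V,Z} ∋ V.
{Z}: A⊥V given {Z} in G with A→· removed — back-door holds.

A→V: minimal back-door set {Z}.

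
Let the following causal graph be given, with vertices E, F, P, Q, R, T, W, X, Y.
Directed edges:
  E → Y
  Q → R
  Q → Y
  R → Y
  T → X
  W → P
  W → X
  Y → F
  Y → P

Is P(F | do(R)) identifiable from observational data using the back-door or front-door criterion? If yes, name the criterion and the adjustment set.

desc(R)\{R}={F,P,Y}; candidates ⊆ {E,Q,T,W,X}.
size 0: {}; under {} R still reaches {F,P,Q,Y} ∋ F.
{Q}: R⊥F given {Q} in G with R→· removed — back-door holds.
P(F|do(R)) = Σ_{Q} P(F|R,Q)·P(Q).

P(F|do(R)): backdoor, adjust for {Q}.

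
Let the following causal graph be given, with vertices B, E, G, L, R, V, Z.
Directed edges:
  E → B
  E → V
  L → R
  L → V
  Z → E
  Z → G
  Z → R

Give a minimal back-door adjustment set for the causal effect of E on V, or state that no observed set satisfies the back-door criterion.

desc(E)\{E}={B,V}; candidates ⊆ {G,L,R,Z}.
∅: E⊥V given ∅ in G with E→· removed — back-door holds.

E→V: minimal back-door set ∅.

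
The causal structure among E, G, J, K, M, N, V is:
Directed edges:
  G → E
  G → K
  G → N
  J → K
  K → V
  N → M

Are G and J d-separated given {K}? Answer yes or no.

Bayes-Ball from G | {K} reaches {E,J,M,N}.
J ∈ reach(G|{K}) ⇒ G ⊥̸ J | {K}.

No — G and J are d-connected given {K}.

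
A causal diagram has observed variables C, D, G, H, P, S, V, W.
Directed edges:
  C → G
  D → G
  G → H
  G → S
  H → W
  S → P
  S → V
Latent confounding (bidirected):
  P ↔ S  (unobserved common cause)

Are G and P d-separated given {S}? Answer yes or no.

Bayes-Ball from G | {S} reaches {C,D,H,P,W}.
P ∈ reach(G|{S}) ⇒ G ⊥̸ P | {S}.

No — G and P are d-connected given {S}.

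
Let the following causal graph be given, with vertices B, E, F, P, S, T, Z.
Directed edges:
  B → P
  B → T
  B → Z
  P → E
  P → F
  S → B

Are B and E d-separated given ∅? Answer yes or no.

No — B and E are d-connected given ∅.

Bayes-Ball from B | ∅ reaches {E,F,P,S,T,Z}.
E ∈ reach(B|∅) ⇒ B ⊥̸ E | ∅.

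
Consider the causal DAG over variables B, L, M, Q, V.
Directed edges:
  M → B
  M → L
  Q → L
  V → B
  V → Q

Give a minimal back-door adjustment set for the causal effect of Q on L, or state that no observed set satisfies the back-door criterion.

desc(Q)\{Q}={L}; candidates ⊆ {B,M,V}.
∅: Q⊥L given ∅ in G with Q→· removed — back-door holds.

Q→L: minimal back-door set ∅.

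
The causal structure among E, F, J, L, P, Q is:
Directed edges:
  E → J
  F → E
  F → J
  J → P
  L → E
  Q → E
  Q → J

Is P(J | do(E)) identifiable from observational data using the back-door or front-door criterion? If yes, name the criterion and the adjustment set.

P(J|do(E)): backdoor, adjust for {F, Q}.

desc(E)\{E}={J,P}; candidates ⊆ {F,L,Q}.
size 0: {}; under {} E still reaches {F,J,L,P,Q} ∋ J.
size 1: {F}, {L}, {Q}; under {F} E still reaches {J,L,P,Q} ∋ J.
{F,Q}: E⊥J given {F,Q} in G with E→· removed — back-door holds.
P(J|do(E)) = Σ_{F,Q} P(J|E,F,Q)·P(F,Q).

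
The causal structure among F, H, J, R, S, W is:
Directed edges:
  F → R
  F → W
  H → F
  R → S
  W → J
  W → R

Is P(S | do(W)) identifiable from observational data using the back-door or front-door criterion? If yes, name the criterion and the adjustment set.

desc(W)\{W}={J,R,S}; candidates ⊆ {F,H}.
size 0: {}; under {} W still reaches {F,H,R,S} ∋ S.
{F}: W⊥S given {F} in G with W→· removed — back-door holds.
P(S|do(W)) = Σ_{F} P(S|W,F)·P(F).

P(S|do(W)): backdoor, adjust for {F}.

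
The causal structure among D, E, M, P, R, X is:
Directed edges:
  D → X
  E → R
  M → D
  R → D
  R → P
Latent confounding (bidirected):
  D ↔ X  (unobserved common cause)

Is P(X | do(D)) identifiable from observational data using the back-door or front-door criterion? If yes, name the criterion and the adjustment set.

P(X|do(D)): not identifiable (no BD/FD set).

desc(D)\{D}={X}; candidates ⊆ {E,M,P,R}.
D↔X: latent back-door arc(s) into D.
size 0: {}; under {} D still reaches {E,M,P,R,X} ∋ X.
size 1: {E}, {M}, {P} …(+1); under {E} D still reaches {M,P,R,X} ∋ X.
size 2: {E,M}, {E,P}, {E,R} …(+3); under {E,M} D still reaches {P,R,X} ∋ X.
D↔X cannot be blocked by any observed set — no back-door set.
No mediator lies on a directed D→…→X path.
Neither criterion identifies P(X|do(D)) in this graph.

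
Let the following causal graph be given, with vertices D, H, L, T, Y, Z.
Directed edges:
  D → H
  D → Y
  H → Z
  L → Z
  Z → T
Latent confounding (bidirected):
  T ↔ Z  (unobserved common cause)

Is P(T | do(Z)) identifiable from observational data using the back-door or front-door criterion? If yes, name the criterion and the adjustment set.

desc(Z)\{Z}={T}; candidates ⊆ {D,H,L,Y}.
Z↔T: latent back-door arc(s) into Z.
size 0: {}; under {} Z still reaches {D,H,L,T,Y} ∋ T.
size 1: {D}, {H}, {L} …(+1); under {D} Z still reaches {H,L,T} ∋ T.
size 2: {D,H}, {D,L}, {D,Y} …(+3); under {D,H} Z still reaches {L,T} ∋ T.
Z↔T cannot be blocked by any observed set — no back-door set.
No mediator lies on a directed Z→…→T path.
Neither criterion identifies P(T|do(Z)) in this graph.

P(T|do(Z)): not identifiable (no BD/FD set).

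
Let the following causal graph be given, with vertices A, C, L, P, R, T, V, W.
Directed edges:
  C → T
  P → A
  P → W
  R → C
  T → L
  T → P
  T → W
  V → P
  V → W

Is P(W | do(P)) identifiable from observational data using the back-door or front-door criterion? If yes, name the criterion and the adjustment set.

P(W|do(P)): backdoor, adjust for {T, V}.

desc(P)\{P}={A,W}; candidates ⊆ {C,L,R,T,V}.
size 0: {}; under {} P still reaches {C,L,R,T,V,W} ∋ W.
size 1: {C}, {L}, {R} …(+2); under {C} P still reaches {L,T,V,W} ∋ W.
{T,V}: P⊥W given {T,V} in G with P→· removed — back-door holds.
P(W|do(P)) = Σ_{T,V} P(W|P,T,V)·P(T,V).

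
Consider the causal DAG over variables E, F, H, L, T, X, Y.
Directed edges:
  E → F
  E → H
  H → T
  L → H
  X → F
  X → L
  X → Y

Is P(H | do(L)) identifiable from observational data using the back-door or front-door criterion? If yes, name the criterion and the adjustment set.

desc(L)\{L}={H,T}; candidates ⊆ {E,F,X,Y}.
∅: L⊥H given ∅ in G with L→· removed — back-door holds.
P(H|do(L)) = P(H|L) — no adjustment needed.

P(H|do(L)): backdoor, adjust for ∅.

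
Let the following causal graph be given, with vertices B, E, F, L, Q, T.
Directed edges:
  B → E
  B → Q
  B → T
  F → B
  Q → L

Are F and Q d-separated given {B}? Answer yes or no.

Bayes-Ball from F | {B} reaches ∅.
Q ∉ reach(F|{B}) ⇒ F ⊥ Q | {B}.

Yes — F ⊥ Q | {B}.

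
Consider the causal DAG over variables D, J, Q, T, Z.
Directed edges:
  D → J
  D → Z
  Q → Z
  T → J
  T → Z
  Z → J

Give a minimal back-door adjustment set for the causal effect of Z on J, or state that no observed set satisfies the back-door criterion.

desc(Z)\{Z}={J}; candidates ⊆ {D,Q,T}.
size 0: {}; under {} Z still reaches {D,J,Q,T} ∋ J.
size 1: {D}, {Q}, {T}; under {D} Z still reaches {J,Q,T} ∋ J.
{D,T}: Z⊥J given {D,T} in G with Z→· removed — back-door holds.

Z→J: minimal back-door set {D, T}.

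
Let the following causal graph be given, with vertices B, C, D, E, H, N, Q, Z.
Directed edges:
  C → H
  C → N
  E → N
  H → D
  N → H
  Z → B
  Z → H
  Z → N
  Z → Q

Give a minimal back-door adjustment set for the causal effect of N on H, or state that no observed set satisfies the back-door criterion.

desc(N)\{N}={D,H}; candidates ⊆ {B,C,E,Q,Z}.
size 0: {}; under {} N still reaches {B,C,D,E,H,Q,Z} ∋ H.
size 1: {B}, {C}, {E} …(+2); under {B} N still reaches {C,D,E,H,Q,Z} ∋ H.
{C,Z}: N⊥H given {C,Z} in G with N→· removed — back-door holds.

N→H: minimal back-door set {C, Z}.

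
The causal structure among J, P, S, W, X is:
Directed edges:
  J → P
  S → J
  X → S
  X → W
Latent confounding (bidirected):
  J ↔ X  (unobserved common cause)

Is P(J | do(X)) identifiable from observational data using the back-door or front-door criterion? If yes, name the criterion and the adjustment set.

desc(X)\{X}={J,P,S,W}; candidates ⊆ {—}.
X↔J: latent back-door arc(s) into X.
size 0: {}; under {} X still reaches {J,P} ∋ J.
X↔J cannot be blocked by any observed set — no back-door set.
{S}: (i) intercepts every directed X→J path; (ii) no back-door X→{S}; (iii) {X} blocks every back-door {S}→J. Front-door holds.
P(J|do(X)) = Σ_{S} P(S|X) Σ_{X'} P(J|S,X')P(X').

P(J|do(X)): frontdoor, adjust for {S}.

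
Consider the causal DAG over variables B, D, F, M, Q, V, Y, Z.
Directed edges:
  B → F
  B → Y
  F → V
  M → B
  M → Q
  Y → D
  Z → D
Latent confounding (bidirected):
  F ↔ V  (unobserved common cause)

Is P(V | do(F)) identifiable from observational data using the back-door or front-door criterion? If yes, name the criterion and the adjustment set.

P(V|do(F)): not identifiable (no BD/FD set).

desc(F)\{F}={V}; candidates ⊆ {B,D,M,Q,Y,Z}.
F↔V: latent back-door arc(s) into F.
size 0: {}; under {} F still reaches {B,D,M,Q,V,Y} ∋ V.
size 1: {B}, {D}, {M} …(+3); under {B} F still reaches {V} ∋ V.
size 2: {B,D}, {B,M}, {B,Q} …(+12); under {B,D} F still reaches {V} ∋ V.
F↔V cannot be blocked by any observed set — no back-door set.
No mediator lies on a directed F→…→V path.
Neither criterion identifies P(V|do(F)) in this graph.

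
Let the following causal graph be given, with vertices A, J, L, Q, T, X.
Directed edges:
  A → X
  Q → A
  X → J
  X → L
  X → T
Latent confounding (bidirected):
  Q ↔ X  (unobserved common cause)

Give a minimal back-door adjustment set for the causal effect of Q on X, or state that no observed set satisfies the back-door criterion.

desc(Q)\{Q}={A,J,L,T,X}; candidates ⊆ {—}.
Q↔X: latent back-door arc(s) into Q.
size 0: {}; under {} Q still reaches {J,L,T,X} ∋ X.
Q↔X cannot be blocked by any observed set — no back-door set.

Q→X: no observed back-door set.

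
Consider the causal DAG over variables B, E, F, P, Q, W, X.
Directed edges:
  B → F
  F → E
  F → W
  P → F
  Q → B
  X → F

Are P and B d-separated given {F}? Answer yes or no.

Bayes-Ball from P | {F} reaches {B,Q,X}.
B ∈ reach(P|{F}) ⇒ P ⊥̸ B | {F}.

No — P and B are d-connected given {F}.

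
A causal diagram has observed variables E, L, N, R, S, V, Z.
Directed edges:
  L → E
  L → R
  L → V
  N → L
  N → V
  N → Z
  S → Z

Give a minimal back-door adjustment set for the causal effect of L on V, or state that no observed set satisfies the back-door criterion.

L→V: minimal back-door set {N}.

desc(L)\{L}={E,R,V}; candidates ⊆ {N,S,Z}.
size 0: {}; under {} L still reaches {N,V,Z} ∋ V.
{N}: L⊥V given {N} in G with L→· removed — back-door holds.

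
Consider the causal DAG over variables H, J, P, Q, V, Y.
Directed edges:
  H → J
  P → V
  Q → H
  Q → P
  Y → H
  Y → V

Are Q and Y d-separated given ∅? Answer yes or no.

Yes — Q ⊥ Y | ∅.

Bayes-Ball from Q | ∅ reaches {H,J,P,V}.
Y ∉ reach(Q|∅) ⇒ Q ⊥ Y | ∅.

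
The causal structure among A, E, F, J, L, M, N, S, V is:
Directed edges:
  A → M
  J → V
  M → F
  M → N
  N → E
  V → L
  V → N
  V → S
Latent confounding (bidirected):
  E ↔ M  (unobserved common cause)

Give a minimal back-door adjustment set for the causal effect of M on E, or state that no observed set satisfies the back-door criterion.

desc(M)\{M}={E,F,N}; candidates ⊆ {A,J,L,S,V}.
M↔E: latent back-door arc(s) into M.
size 0: {}; under {} M still reaches {A,E} ∋ E.
size 1: {A}, {J}, {L} …(+2); under {A} M still reaches {E} ∋ E.
size 2: {A,J}, {A,L}, {A,S} …(+7); under {A,J} M still reaches {E} ∋ E.
M↔E cannot be blocked by any observed set — no back-door set.

M→E: no observed back-door set.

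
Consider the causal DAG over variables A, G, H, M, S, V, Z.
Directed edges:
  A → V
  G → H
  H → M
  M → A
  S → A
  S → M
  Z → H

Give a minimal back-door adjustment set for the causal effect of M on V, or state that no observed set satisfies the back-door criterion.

M→V: minimal back-door set {S}.

desc(M)\{M}={A,V}; candidates ⊆ {G,H,S,Z}.
size 0: {}; under {} M still reaches {A,G,H,S,V,Z} ∋ V.
{S}: M⊥V given {S} in G with M→· removed — back-door holds.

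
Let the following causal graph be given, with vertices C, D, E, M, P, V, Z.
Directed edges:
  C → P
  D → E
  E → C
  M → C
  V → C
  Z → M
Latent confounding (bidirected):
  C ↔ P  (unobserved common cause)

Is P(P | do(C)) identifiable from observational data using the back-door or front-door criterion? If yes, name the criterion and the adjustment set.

P(P|do(C)): not identifiable (no BD/FD set).

desc(C)\{C}={P}; candidates ⊆ {D,E,M,V,Z}.
C↔P: latent back-door arc(s) into C.
size 0: {}; under {} C still reaches {D,E,M,P,V,Z} ∋ P.
size 1: {D}, {E}, {M} …(+2); under {D} C still reaches {E,M,P,V,Z} ∋ P.
size 2: {D,E}, {D,M}, {D,V} …(+7); under {D,E} C still reaches {M,P,V,Z} ∋ P.
C↔P cannot be blocked by any observed set — no back-door set.
No mediator lies on a directed C→…→P path.
Neither criterion identifies P(P|do(C)) in this graph.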